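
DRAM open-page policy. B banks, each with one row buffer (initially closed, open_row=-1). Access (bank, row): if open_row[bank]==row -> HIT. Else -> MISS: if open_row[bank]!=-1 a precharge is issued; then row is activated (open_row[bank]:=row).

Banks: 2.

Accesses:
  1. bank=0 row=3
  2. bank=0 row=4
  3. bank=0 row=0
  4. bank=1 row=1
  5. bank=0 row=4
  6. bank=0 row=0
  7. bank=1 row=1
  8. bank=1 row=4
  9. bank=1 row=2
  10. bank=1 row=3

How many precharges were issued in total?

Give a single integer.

Answer: 7

Derivation:
Acc 1: bank0 row3 -> MISS (open row3); precharges=0
Acc 2: bank0 row4 -> MISS (open row4); precharges=1
Acc 3: bank0 row0 -> MISS (open row0); precharges=2
Acc 4: bank1 row1 -> MISS (open row1); precharges=2
Acc 5: bank0 row4 -> MISS (open row4); precharges=3
Acc 6: bank0 row0 -> MISS (open row0); precharges=4
Acc 7: bank1 row1 -> HIT
Acc 8: bank1 row4 -> MISS (open row4); precharges=5
Acc 9: bank1 row2 -> MISS (open row2); precharges=6
Acc 10: bank1 row3 -> MISS (open row3); precharges=7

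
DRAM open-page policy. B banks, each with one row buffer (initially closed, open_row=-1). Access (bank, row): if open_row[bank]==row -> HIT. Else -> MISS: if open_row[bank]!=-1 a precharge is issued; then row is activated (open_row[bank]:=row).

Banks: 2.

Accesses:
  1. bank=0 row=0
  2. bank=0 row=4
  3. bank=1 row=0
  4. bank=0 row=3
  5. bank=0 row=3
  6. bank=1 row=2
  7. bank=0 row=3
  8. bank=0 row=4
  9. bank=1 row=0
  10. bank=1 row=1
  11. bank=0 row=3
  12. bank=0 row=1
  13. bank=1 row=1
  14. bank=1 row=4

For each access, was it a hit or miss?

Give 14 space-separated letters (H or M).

Answer: M M M M H M H M M M M M H M

Derivation:
Acc 1: bank0 row0 -> MISS (open row0); precharges=0
Acc 2: bank0 row4 -> MISS (open row4); precharges=1
Acc 3: bank1 row0 -> MISS (open row0); precharges=1
Acc 4: bank0 row3 -> MISS (open row3); precharges=2
Acc 5: bank0 row3 -> HIT
Acc 6: bank1 row2 -> MISS (open row2); precharges=3
Acc 7: bank0 row3 -> HIT
Acc 8: bank0 row4 -> MISS (open row4); precharges=4
Acc 9: bank1 row0 -> MISS (open row0); precharges=5
Acc 10: bank1 row1 -> MISS (open row1); precharges=6
Acc 11: bank0 row3 -> MISS (open row3); precharges=7
Acc 12: bank0 row1 -> MISS (open row1); precharges=8
Acc 13: bank1 row1 -> HIT
Acc 14: bank1 row4 -> MISS (open row4); precharges=9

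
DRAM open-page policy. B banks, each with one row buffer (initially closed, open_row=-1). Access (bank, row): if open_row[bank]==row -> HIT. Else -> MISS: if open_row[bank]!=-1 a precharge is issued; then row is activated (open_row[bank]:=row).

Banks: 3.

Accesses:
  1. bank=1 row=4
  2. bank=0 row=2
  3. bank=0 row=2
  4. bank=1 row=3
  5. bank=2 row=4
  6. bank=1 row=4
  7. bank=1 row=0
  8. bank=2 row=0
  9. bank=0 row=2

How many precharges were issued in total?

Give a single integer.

Acc 1: bank1 row4 -> MISS (open row4); precharges=0
Acc 2: bank0 row2 -> MISS (open row2); precharges=0
Acc 3: bank0 row2 -> HIT
Acc 4: bank1 row3 -> MISS (open row3); precharges=1
Acc 5: bank2 row4 -> MISS (open row4); precharges=1
Acc 6: bank1 row4 -> MISS (open row4); precharges=2
Acc 7: bank1 row0 -> MISS (open row0); precharges=3
Acc 8: bank2 row0 -> MISS (open row0); precharges=4
Acc 9: bank0 row2 -> HIT

Answer: 4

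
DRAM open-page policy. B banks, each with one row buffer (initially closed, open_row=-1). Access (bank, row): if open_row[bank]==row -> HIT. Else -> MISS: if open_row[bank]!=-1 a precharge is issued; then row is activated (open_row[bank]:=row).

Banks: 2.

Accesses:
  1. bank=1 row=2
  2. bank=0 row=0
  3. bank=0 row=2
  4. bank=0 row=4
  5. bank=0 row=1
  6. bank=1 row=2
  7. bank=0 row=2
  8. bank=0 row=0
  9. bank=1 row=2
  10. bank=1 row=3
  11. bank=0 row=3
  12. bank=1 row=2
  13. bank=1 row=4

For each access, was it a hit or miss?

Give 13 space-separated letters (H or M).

Answer: M M M M M H M M H M M M M

Derivation:
Acc 1: bank1 row2 -> MISS (open row2); precharges=0
Acc 2: bank0 row0 -> MISS (open row0); precharges=0
Acc 3: bank0 row2 -> MISS (open row2); precharges=1
Acc 4: bank0 row4 -> MISS (open row4); precharges=2
Acc 5: bank0 row1 -> MISS (open row1); precharges=3
Acc 6: bank1 row2 -> HIT
Acc 7: bank0 row2 -> MISS (open row2); precharges=4
Acc 8: bank0 row0 -> MISS (open row0); precharges=5
Acc 9: bank1 row2 -> HIT
Acc 10: bank1 row3 -> MISS (open row3); precharges=6
Acc 11: bank0 row3 -> MISS (open row3); precharges=7
Acc 12: bank1 row2 -> MISS (open row2); precharges=8
Acc 13: bank1 row4 -> MISS (open row4); precharges=9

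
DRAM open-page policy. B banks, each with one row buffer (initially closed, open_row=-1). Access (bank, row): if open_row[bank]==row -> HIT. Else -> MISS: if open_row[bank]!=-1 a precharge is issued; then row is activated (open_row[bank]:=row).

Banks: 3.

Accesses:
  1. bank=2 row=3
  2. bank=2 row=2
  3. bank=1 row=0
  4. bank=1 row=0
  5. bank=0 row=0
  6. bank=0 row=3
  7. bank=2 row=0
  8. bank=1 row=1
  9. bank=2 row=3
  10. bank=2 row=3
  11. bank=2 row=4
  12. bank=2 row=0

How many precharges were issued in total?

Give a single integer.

Answer: 7

Derivation:
Acc 1: bank2 row3 -> MISS (open row3); precharges=0
Acc 2: bank2 row2 -> MISS (open row2); precharges=1
Acc 3: bank1 row0 -> MISS (open row0); precharges=1
Acc 4: bank1 row0 -> HIT
Acc 5: bank0 row0 -> MISS (open row0); precharges=1
Acc 6: bank0 row3 -> MISS (open row3); precharges=2
Acc 7: bank2 row0 -> MISS (open row0); precharges=3
Acc 8: bank1 row1 -> MISS (open row1); precharges=4
Acc 9: bank2 row3 -> MISS (open row3); precharges=5
Acc 10: bank2 row3 -> HIT
Acc 11: bank2 row4 -> MISS (open row4); precharges=6
Acc 12: bank2 row0 -> MISS (open row0); precharges=7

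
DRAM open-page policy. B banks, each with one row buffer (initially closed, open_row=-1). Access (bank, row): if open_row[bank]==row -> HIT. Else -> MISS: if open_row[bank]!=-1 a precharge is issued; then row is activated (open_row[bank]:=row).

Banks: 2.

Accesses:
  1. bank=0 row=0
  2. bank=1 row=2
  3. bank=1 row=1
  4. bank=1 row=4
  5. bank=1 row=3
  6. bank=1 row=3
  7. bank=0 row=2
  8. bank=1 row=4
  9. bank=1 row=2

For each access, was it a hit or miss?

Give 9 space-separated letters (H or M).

Acc 1: bank0 row0 -> MISS (open row0); precharges=0
Acc 2: bank1 row2 -> MISS (open row2); precharges=0
Acc 3: bank1 row1 -> MISS (open row1); precharges=1
Acc 4: bank1 row4 -> MISS (open row4); precharges=2
Acc 5: bank1 row3 -> MISS (open row3); precharges=3
Acc 6: bank1 row3 -> HIT
Acc 7: bank0 row2 -> MISS (open row2); precharges=4
Acc 8: bank1 row4 -> MISS (open row4); precharges=5
Acc 9: bank1 row2 -> MISS (open row2); precharges=6

Answer: M M M M M H M M M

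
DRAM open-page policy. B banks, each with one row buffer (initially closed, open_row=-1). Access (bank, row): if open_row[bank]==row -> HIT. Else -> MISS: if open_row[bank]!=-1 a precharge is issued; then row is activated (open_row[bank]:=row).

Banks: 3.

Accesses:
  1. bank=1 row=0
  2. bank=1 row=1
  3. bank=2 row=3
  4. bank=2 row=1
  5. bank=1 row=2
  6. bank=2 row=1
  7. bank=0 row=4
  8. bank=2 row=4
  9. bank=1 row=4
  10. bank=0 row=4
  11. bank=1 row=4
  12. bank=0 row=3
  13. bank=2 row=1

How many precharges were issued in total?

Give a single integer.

Answer: 7

Derivation:
Acc 1: bank1 row0 -> MISS (open row0); precharges=0
Acc 2: bank1 row1 -> MISS (open row1); precharges=1
Acc 3: bank2 row3 -> MISS (open row3); precharges=1
Acc 4: bank2 row1 -> MISS (open row1); precharges=2
Acc 5: bank1 row2 -> MISS (open row2); precharges=3
Acc 6: bank2 row1 -> HIT
Acc 7: bank0 row4 -> MISS (open row4); precharges=3
Acc 8: bank2 row4 -> MISS (open row4); precharges=4
Acc 9: bank1 row4 -> MISS (open row4); precharges=5
Acc 10: bank0 row4 -> HIT
Acc 11: bank1 row4 -> HIT
Acc 12: bank0 row3 -> MISS (open row3); precharges=6
Acc 13: bank2 row1 -> MISS (open row1); precharges=7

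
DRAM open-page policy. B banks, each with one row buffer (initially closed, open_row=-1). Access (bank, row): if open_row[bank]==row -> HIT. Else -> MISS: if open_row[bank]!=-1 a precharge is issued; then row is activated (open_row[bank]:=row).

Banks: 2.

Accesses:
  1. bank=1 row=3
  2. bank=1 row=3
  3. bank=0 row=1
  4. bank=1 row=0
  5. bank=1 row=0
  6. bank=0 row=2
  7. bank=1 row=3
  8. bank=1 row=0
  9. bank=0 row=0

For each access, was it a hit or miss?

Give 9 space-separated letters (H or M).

Acc 1: bank1 row3 -> MISS (open row3); precharges=0
Acc 2: bank1 row3 -> HIT
Acc 3: bank0 row1 -> MISS (open row1); precharges=0
Acc 4: bank1 row0 -> MISS (open row0); precharges=1
Acc 5: bank1 row0 -> HIT
Acc 6: bank0 row2 -> MISS (open row2); precharges=2
Acc 7: bank1 row3 -> MISS (open row3); precharges=3
Acc 8: bank1 row0 -> MISS (open row0); precharges=4
Acc 9: bank0 row0 -> MISS (open row0); precharges=5

Answer: M H M M H M M M M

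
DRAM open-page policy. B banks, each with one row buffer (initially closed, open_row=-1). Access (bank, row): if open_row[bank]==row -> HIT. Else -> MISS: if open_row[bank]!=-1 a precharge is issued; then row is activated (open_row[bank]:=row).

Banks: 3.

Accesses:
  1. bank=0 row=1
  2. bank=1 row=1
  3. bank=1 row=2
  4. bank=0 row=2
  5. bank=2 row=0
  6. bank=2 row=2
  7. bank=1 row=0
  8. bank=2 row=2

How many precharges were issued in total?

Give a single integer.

Acc 1: bank0 row1 -> MISS (open row1); precharges=0
Acc 2: bank1 row1 -> MISS (open row1); precharges=0
Acc 3: bank1 row2 -> MISS (open row2); precharges=1
Acc 4: bank0 row2 -> MISS (open row2); precharges=2
Acc 5: bank2 row0 -> MISS (open row0); precharges=2
Acc 6: bank2 row2 -> MISS (open row2); precharges=3
Acc 7: bank1 row0 -> MISS (open row0); precharges=4
Acc 8: bank2 row2 -> HIT

Answer: 4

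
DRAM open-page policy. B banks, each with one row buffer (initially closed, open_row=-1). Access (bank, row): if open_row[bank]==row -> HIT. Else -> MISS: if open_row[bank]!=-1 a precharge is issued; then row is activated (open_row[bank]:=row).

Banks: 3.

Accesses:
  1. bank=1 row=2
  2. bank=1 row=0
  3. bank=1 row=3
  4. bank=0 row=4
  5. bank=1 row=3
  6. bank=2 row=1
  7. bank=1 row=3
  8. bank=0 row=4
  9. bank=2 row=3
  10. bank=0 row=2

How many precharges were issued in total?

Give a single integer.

Acc 1: bank1 row2 -> MISS (open row2); precharges=0
Acc 2: bank1 row0 -> MISS (open row0); precharges=1
Acc 3: bank1 row3 -> MISS (open row3); precharges=2
Acc 4: bank0 row4 -> MISS (open row4); precharges=2
Acc 5: bank1 row3 -> HIT
Acc 6: bank2 row1 -> MISS (open row1); precharges=2
Acc 7: bank1 row3 -> HIT
Acc 8: bank0 row4 -> HIT
Acc 9: bank2 row3 -> MISS (open row3); precharges=3
Acc 10: bank0 row2 -> MISS (open row2); precharges=4

Answer: 4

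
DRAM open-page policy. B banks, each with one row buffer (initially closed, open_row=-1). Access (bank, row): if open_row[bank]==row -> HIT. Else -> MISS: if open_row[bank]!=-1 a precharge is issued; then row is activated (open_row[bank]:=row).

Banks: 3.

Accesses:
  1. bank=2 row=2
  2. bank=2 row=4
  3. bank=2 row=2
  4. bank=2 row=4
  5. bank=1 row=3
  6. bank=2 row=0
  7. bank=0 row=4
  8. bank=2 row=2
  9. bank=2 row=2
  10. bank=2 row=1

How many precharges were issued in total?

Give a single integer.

Acc 1: bank2 row2 -> MISS (open row2); precharges=0
Acc 2: bank2 row4 -> MISS (open row4); precharges=1
Acc 3: bank2 row2 -> MISS (open row2); precharges=2
Acc 4: bank2 row4 -> MISS (open row4); precharges=3
Acc 5: bank1 row3 -> MISS (open row3); precharges=3
Acc 6: bank2 row0 -> MISS (open row0); precharges=4
Acc 7: bank0 row4 -> MISS (open row4); precharges=4
Acc 8: bank2 row2 -> MISS (open row2); precharges=5
Acc 9: bank2 row2 -> HIT
Acc 10: bank2 row1 -> MISS (open row1); precharges=6

Answer: 6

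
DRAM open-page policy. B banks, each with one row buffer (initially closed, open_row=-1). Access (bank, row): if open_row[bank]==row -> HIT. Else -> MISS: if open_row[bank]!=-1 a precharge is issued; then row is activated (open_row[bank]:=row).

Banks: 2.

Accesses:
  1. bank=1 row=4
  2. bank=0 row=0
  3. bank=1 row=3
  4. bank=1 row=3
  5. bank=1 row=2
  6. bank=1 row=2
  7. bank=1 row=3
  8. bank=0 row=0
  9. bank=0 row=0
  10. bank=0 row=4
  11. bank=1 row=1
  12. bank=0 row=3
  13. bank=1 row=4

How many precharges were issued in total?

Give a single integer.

Answer: 7

Derivation:
Acc 1: bank1 row4 -> MISS (open row4); precharges=0
Acc 2: bank0 row0 -> MISS (open row0); precharges=0
Acc 3: bank1 row3 -> MISS (open row3); precharges=1
Acc 4: bank1 row3 -> HIT
Acc 5: bank1 row2 -> MISS (open row2); precharges=2
Acc 6: bank1 row2 -> HIT
Acc 7: bank1 row3 -> MISS (open row3); precharges=3
Acc 8: bank0 row0 -> HIT
Acc 9: bank0 row0 -> HIT
Acc 10: bank0 row4 -> MISS (open row4); precharges=4
Acc 11: bank1 row1 -> MISS (open row1); precharges=5
Acc 12: bank0 row3 -> MISS (open row3); precharges=6
Acc 13: bank1 row4 -> MISS (open row4); precharges=7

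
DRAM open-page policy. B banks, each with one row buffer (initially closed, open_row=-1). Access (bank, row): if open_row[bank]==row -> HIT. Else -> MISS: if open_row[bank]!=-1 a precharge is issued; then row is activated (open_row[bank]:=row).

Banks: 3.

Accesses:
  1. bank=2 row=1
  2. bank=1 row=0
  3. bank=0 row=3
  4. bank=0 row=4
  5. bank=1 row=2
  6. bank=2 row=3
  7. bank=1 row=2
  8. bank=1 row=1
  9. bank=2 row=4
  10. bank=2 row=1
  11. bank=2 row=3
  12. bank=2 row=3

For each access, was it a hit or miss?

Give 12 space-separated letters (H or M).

Acc 1: bank2 row1 -> MISS (open row1); precharges=0
Acc 2: bank1 row0 -> MISS (open row0); precharges=0
Acc 3: bank0 row3 -> MISS (open row3); precharges=0
Acc 4: bank0 row4 -> MISS (open row4); precharges=1
Acc 5: bank1 row2 -> MISS (open row2); precharges=2
Acc 6: bank2 row3 -> MISS (open row3); precharges=3
Acc 7: bank1 row2 -> HIT
Acc 8: bank1 row1 -> MISS (open row1); precharges=4
Acc 9: bank2 row4 -> MISS (open row4); precharges=5
Acc 10: bank2 row1 -> MISS (open row1); precharges=6
Acc 11: bank2 row3 -> MISS (open row3); precharges=7
Acc 12: bank2 row3 -> HIT

Answer: M M M M M M H M M M M H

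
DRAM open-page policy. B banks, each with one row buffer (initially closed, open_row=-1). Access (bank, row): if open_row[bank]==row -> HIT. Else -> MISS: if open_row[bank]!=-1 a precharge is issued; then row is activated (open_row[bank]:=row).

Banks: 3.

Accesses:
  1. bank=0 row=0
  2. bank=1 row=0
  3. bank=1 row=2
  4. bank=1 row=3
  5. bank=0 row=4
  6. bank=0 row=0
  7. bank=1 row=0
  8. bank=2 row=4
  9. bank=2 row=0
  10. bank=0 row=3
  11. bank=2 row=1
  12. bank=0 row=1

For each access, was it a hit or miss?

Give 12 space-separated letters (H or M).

Answer: M M M M M M M M M M M M

Derivation:
Acc 1: bank0 row0 -> MISS (open row0); precharges=0
Acc 2: bank1 row0 -> MISS (open row0); precharges=0
Acc 3: bank1 row2 -> MISS (open row2); precharges=1
Acc 4: bank1 row3 -> MISS (open row3); precharges=2
Acc 5: bank0 row4 -> MISS (open row4); precharges=3
Acc 6: bank0 row0 -> MISS (open row0); precharges=4
Acc 7: bank1 row0 -> MISS (open row0); precharges=5
Acc 8: bank2 row4 -> MISS (open row4); precharges=5
Acc 9: bank2 row0 -> MISS (open row0); precharges=6
Acc 10: bank0 row3 -> MISS (open row3); precharges=7
Acc 11: bank2 row1 -> MISS (open row1); precharges=8
Acc 12: bank0 row1 -> MISS (open row1); precharges=9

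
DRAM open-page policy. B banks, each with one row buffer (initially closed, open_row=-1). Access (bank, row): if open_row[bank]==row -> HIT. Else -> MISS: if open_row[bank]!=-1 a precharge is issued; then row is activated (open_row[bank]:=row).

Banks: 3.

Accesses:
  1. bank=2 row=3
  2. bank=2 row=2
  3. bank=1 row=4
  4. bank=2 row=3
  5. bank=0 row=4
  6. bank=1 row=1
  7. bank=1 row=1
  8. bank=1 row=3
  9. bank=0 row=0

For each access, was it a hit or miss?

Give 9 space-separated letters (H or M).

Acc 1: bank2 row3 -> MISS (open row3); precharges=0
Acc 2: bank2 row2 -> MISS (open row2); precharges=1
Acc 3: bank1 row4 -> MISS (open row4); precharges=1
Acc 4: bank2 row3 -> MISS (open row3); precharges=2
Acc 5: bank0 row4 -> MISS (open row4); precharges=2
Acc 6: bank1 row1 -> MISS (open row1); precharges=3
Acc 7: bank1 row1 -> HIT
Acc 8: bank1 row3 -> MISS (open row3); precharges=4
Acc 9: bank0 row0 -> MISS (open row0); precharges=5

Answer: M M M M M M H M M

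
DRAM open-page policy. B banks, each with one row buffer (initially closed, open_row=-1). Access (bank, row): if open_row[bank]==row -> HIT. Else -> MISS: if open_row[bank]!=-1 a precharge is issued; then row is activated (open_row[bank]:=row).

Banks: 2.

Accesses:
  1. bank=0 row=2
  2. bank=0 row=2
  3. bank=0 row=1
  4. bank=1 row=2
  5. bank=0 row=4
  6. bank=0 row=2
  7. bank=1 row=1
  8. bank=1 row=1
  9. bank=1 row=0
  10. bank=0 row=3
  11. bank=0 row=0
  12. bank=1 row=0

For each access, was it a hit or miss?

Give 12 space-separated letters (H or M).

Acc 1: bank0 row2 -> MISS (open row2); precharges=0
Acc 2: bank0 row2 -> HIT
Acc 3: bank0 row1 -> MISS (open row1); precharges=1
Acc 4: bank1 row2 -> MISS (open row2); precharges=1
Acc 5: bank0 row4 -> MISS (open row4); precharges=2
Acc 6: bank0 row2 -> MISS (open row2); precharges=3
Acc 7: bank1 row1 -> MISS (open row1); precharges=4
Acc 8: bank1 row1 -> HIT
Acc 9: bank1 row0 -> MISS (open row0); precharges=5
Acc 10: bank0 row3 -> MISS (open row3); precharges=6
Acc 11: bank0 row0 -> MISS (open row0); precharges=7
Acc 12: bank1 row0 -> HIT

Answer: M H M M M M M H M M M H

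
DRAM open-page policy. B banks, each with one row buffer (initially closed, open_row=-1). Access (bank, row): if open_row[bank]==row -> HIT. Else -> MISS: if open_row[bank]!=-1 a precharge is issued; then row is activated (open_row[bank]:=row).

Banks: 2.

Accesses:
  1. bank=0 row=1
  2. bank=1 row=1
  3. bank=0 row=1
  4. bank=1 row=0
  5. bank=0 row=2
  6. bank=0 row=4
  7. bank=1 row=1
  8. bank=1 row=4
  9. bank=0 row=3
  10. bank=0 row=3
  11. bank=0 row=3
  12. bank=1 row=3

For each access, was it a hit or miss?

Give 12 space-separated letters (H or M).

Answer: M M H M M M M M M H H M

Derivation:
Acc 1: bank0 row1 -> MISS (open row1); precharges=0
Acc 2: bank1 row1 -> MISS (open row1); precharges=0
Acc 3: bank0 row1 -> HIT
Acc 4: bank1 row0 -> MISS (open row0); precharges=1
Acc 5: bank0 row2 -> MISS (open row2); precharges=2
Acc 6: bank0 row4 -> MISS (open row4); precharges=3
Acc 7: bank1 row1 -> MISS (open row1); precharges=4
Acc 8: bank1 row4 -> MISS (open row4); precharges=5
Acc 9: bank0 row3 -> MISS (open row3); precharges=6
Acc 10: bank0 row3 -> HIT
Acc 11: bank0 row3 -> HIT
Acc 12: bank1 row3 -> MISS (open row3); precharges=7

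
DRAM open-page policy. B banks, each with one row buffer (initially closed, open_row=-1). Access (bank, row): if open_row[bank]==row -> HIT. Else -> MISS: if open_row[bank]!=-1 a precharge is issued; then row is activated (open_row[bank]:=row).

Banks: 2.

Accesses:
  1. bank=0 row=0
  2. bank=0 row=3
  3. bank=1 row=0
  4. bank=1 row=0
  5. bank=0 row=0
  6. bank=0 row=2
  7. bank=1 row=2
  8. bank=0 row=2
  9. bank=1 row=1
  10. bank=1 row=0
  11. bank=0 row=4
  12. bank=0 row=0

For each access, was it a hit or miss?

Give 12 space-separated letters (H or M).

Acc 1: bank0 row0 -> MISS (open row0); precharges=0
Acc 2: bank0 row3 -> MISS (open row3); precharges=1
Acc 3: bank1 row0 -> MISS (open row0); precharges=1
Acc 4: bank1 row0 -> HIT
Acc 5: bank0 row0 -> MISS (open row0); precharges=2
Acc 6: bank0 row2 -> MISS (open row2); precharges=3
Acc 7: bank1 row2 -> MISS (open row2); precharges=4
Acc 8: bank0 row2 -> HIT
Acc 9: bank1 row1 -> MISS (open row1); precharges=5
Acc 10: bank1 row0 -> MISS (open row0); precharges=6
Acc 11: bank0 row4 -> MISS (open row4); precharges=7
Acc 12: bank0 row0 -> MISS (open row0); precharges=8

Answer: M M M H M M M H M M M M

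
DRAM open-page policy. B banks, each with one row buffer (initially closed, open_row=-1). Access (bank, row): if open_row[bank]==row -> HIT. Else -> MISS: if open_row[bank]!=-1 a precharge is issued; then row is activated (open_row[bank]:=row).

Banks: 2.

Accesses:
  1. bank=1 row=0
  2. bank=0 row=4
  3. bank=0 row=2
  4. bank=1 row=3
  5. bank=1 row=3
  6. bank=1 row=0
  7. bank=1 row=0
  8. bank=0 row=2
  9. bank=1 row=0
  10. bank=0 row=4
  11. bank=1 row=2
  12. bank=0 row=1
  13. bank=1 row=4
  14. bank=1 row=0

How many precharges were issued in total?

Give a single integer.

Answer: 8

Derivation:
Acc 1: bank1 row0 -> MISS (open row0); precharges=0
Acc 2: bank0 row4 -> MISS (open row4); precharges=0
Acc 3: bank0 row2 -> MISS (open row2); precharges=1
Acc 4: bank1 row3 -> MISS (open row3); precharges=2
Acc 5: bank1 row3 -> HIT
Acc 6: bank1 row0 -> MISS (open row0); precharges=3
Acc 7: bank1 row0 -> HIT
Acc 8: bank0 row2 -> HIT
Acc 9: bank1 row0 -> HIT
Acc 10: bank0 row4 -> MISS (open row4); precharges=4
Acc 11: bank1 row2 -> MISS (open row2); precharges=5
Acc 12: bank0 row1 -> MISS (open row1); precharges=6
Acc 13: bank1 row4 -> MISS (open row4); precharges=7
Acc 14: bank1 row0 -> MISS (open row0); precharges=8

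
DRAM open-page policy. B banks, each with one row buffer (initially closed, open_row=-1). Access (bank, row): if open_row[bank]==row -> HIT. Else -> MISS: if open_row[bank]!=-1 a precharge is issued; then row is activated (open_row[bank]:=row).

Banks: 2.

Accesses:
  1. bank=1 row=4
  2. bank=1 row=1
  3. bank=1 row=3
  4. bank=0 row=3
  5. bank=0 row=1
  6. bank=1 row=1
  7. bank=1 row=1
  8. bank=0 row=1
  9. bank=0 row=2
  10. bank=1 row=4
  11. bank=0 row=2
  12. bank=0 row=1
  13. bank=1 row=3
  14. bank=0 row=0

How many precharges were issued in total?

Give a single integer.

Acc 1: bank1 row4 -> MISS (open row4); precharges=0
Acc 2: bank1 row1 -> MISS (open row1); precharges=1
Acc 3: bank1 row3 -> MISS (open row3); precharges=2
Acc 4: bank0 row3 -> MISS (open row3); precharges=2
Acc 5: bank0 row1 -> MISS (open row1); precharges=3
Acc 6: bank1 row1 -> MISS (open row1); precharges=4
Acc 7: bank1 row1 -> HIT
Acc 8: bank0 row1 -> HIT
Acc 9: bank0 row2 -> MISS (open row2); precharges=5
Acc 10: bank1 row4 -> MISS (open row4); precharges=6
Acc 11: bank0 row2 -> HIT
Acc 12: bank0 row1 -> MISS (open row1); precharges=7
Acc 13: bank1 row3 -> MISS (open row3); precharges=8
Acc 14: bank0 row0 -> MISS (open row0); precharges=9

Answer: 9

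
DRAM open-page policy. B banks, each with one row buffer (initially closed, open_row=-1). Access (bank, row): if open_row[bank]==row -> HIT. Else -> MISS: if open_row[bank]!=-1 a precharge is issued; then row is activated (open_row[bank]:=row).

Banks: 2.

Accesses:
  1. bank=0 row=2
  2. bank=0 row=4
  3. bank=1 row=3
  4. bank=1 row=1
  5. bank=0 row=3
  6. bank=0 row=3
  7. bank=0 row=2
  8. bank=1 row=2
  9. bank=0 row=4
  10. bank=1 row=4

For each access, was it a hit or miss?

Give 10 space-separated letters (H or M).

Acc 1: bank0 row2 -> MISS (open row2); precharges=0
Acc 2: bank0 row4 -> MISS (open row4); precharges=1
Acc 3: bank1 row3 -> MISS (open row3); precharges=1
Acc 4: bank1 row1 -> MISS (open row1); precharges=2
Acc 5: bank0 row3 -> MISS (open row3); precharges=3
Acc 6: bank0 row3 -> HIT
Acc 7: bank0 row2 -> MISS (open row2); precharges=4
Acc 8: bank1 row2 -> MISS (open row2); precharges=5
Acc 9: bank0 row4 -> MISS (open row4); precharges=6
Acc 10: bank1 row4 -> MISS (open row4); precharges=7

Answer: M M M M M H M M M M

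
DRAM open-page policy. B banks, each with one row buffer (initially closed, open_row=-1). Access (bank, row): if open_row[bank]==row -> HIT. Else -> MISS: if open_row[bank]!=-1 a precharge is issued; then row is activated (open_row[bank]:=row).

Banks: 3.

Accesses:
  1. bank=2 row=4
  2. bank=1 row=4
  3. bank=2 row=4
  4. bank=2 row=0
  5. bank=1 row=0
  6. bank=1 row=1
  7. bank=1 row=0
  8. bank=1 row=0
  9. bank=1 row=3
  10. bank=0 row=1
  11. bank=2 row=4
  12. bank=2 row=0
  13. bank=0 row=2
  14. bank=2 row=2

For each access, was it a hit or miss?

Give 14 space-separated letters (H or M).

Acc 1: bank2 row4 -> MISS (open row4); precharges=0
Acc 2: bank1 row4 -> MISS (open row4); precharges=0
Acc 3: bank2 row4 -> HIT
Acc 4: bank2 row0 -> MISS (open row0); precharges=1
Acc 5: bank1 row0 -> MISS (open row0); precharges=2
Acc 6: bank1 row1 -> MISS (open row1); precharges=3
Acc 7: bank1 row0 -> MISS (open row0); precharges=4
Acc 8: bank1 row0 -> HIT
Acc 9: bank1 row3 -> MISS (open row3); precharges=5
Acc 10: bank0 row1 -> MISS (open row1); precharges=5
Acc 11: bank2 row4 -> MISS (open row4); precharges=6
Acc 12: bank2 row0 -> MISS (open row0); precharges=7
Acc 13: bank0 row2 -> MISS (open row2); precharges=8
Acc 14: bank2 row2 -> MISS (open row2); precharges=9

Answer: M M H M M M M H M M M M M M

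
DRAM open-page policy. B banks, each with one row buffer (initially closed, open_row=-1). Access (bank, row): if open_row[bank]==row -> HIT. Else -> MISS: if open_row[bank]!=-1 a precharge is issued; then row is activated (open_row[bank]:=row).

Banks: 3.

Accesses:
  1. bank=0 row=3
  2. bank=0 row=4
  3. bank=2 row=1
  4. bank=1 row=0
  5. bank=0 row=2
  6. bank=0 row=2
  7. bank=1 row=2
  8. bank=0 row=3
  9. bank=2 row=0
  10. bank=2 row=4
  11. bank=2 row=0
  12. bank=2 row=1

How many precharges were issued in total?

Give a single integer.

Acc 1: bank0 row3 -> MISS (open row3); precharges=0
Acc 2: bank0 row4 -> MISS (open row4); precharges=1
Acc 3: bank2 row1 -> MISS (open row1); precharges=1
Acc 4: bank1 row0 -> MISS (open row0); precharges=1
Acc 5: bank0 row2 -> MISS (open row2); precharges=2
Acc 6: bank0 row2 -> HIT
Acc 7: bank1 row2 -> MISS (open row2); precharges=3
Acc 8: bank0 row3 -> MISS (open row3); precharges=4
Acc 9: bank2 row0 -> MISS (open row0); precharges=5
Acc 10: bank2 row4 -> MISS (open row4); precharges=6
Acc 11: bank2 row0 -> MISS (open row0); precharges=7
Acc 12: bank2 row1 -> MISS (open row1); precharges=8

Answer: 8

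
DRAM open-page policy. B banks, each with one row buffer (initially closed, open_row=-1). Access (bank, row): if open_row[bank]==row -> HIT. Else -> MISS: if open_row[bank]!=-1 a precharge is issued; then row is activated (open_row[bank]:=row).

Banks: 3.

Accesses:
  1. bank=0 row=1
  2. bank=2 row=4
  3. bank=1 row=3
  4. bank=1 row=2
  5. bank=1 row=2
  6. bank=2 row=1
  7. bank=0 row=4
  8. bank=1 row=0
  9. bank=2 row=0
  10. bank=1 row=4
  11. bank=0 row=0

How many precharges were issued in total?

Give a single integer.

Answer: 7

Derivation:
Acc 1: bank0 row1 -> MISS (open row1); precharges=0
Acc 2: bank2 row4 -> MISS (open row4); precharges=0
Acc 3: bank1 row3 -> MISS (open row3); precharges=0
Acc 4: bank1 row2 -> MISS (open row2); precharges=1
Acc 5: bank1 row2 -> HIT
Acc 6: bank2 row1 -> MISS (open row1); precharges=2
Acc 7: bank0 row4 -> MISS (open row4); precharges=3
Acc 8: bank1 row0 -> MISS (open row0); precharges=4
Acc 9: bank2 row0 -> MISS (open row0); precharges=5
Acc 10: bank1 row4 -> MISS (open row4); precharges=6
Acc 11: bank0 row0 -> MISS (open row0); precharges=7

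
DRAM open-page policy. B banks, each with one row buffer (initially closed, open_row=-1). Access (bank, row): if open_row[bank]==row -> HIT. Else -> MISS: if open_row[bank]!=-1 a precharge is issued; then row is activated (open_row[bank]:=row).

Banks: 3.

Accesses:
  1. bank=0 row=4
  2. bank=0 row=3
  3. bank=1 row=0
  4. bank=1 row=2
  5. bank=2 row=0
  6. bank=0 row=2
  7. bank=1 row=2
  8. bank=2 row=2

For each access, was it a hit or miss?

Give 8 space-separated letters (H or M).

Answer: M M M M M M H M

Derivation:
Acc 1: bank0 row4 -> MISS (open row4); precharges=0
Acc 2: bank0 row3 -> MISS (open row3); precharges=1
Acc 3: bank1 row0 -> MISS (open row0); precharges=1
Acc 4: bank1 row2 -> MISS (open row2); precharges=2
Acc 5: bank2 row0 -> MISS (open row0); precharges=2
Acc 6: bank0 row2 -> MISS (open row2); precharges=3
Acc 7: bank1 row2 -> HIT
Acc 8: bank2 row2 -> MISS (open row2); precharges=4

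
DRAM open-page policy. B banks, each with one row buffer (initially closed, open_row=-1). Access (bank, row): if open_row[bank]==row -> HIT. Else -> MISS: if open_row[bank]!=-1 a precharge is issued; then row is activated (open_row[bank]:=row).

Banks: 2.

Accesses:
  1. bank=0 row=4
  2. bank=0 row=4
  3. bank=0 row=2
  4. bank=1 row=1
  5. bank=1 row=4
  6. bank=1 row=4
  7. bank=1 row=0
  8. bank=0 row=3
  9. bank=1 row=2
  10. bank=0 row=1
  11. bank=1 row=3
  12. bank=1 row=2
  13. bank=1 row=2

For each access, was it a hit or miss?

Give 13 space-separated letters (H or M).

Acc 1: bank0 row4 -> MISS (open row4); precharges=0
Acc 2: bank0 row4 -> HIT
Acc 3: bank0 row2 -> MISS (open row2); precharges=1
Acc 4: bank1 row1 -> MISS (open row1); precharges=1
Acc 5: bank1 row4 -> MISS (open row4); precharges=2
Acc 6: bank1 row4 -> HIT
Acc 7: bank1 row0 -> MISS (open row0); precharges=3
Acc 8: bank0 row3 -> MISS (open row3); precharges=4
Acc 9: bank1 row2 -> MISS (open row2); precharges=5
Acc 10: bank0 row1 -> MISS (open row1); precharges=6
Acc 11: bank1 row3 -> MISS (open row3); precharges=7
Acc 12: bank1 row2 -> MISS (open row2); precharges=8
Acc 13: bank1 row2 -> HIT

Answer: M H M M M H M M M M M M H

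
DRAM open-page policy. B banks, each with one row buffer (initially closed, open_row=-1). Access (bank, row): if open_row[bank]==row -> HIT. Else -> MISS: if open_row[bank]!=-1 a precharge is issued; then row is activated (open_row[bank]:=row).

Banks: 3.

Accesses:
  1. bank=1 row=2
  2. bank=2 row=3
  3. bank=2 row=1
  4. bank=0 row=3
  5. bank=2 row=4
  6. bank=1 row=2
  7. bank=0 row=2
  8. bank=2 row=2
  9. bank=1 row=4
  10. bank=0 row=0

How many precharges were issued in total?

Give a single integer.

Acc 1: bank1 row2 -> MISS (open row2); precharges=0
Acc 2: bank2 row3 -> MISS (open row3); precharges=0
Acc 3: bank2 row1 -> MISS (open row1); precharges=1
Acc 4: bank0 row3 -> MISS (open row3); precharges=1
Acc 5: bank2 row4 -> MISS (open row4); precharges=2
Acc 6: bank1 row2 -> HIT
Acc 7: bank0 row2 -> MISS (open row2); precharges=3
Acc 8: bank2 row2 -> MISS (open row2); precharges=4
Acc 9: bank1 row4 -> MISS (open row4); precharges=5
Acc 10: bank0 row0 -> MISS (open row0); precharges=6

Answer: 6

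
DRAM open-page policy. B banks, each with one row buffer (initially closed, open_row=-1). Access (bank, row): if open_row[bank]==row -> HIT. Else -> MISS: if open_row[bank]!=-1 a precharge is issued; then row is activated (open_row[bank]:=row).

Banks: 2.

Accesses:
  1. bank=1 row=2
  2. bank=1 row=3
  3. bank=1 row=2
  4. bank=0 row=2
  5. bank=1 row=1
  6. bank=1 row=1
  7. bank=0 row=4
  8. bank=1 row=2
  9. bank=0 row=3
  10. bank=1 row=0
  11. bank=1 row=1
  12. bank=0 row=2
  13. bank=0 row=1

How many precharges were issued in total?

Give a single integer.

Answer: 10

Derivation:
Acc 1: bank1 row2 -> MISS (open row2); precharges=0
Acc 2: bank1 row3 -> MISS (open row3); precharges=1
Acc 3: bank1 row2 -> MISS (open row2); precharges=2
Acc 4: bank0 row2 -> MISS (open row2); precharges=2
Acc 5: bank1 row1 -> MISS (open row1); precharges=3
Acc 6: bank1 row1 -> HIT
Acc 7: bank0 row4 -> MISS (open row4); precharges=4
Acc 8: bank1 row2 -> MISS (open row2); precharges=5
Acc 9: bank0 row3 -> MISS (open row3); precharges=6
Acc 10: bank1 row0 -> MISS (open row0); precharges=7
Acc 11: bank1 row1 -> MISS (open row1); precharges=8
Acc 12: bank0 row2 -> MISS (open row2); precharges=9
Acc 13: bank0 row1 -> MISS (open row1); precharges=10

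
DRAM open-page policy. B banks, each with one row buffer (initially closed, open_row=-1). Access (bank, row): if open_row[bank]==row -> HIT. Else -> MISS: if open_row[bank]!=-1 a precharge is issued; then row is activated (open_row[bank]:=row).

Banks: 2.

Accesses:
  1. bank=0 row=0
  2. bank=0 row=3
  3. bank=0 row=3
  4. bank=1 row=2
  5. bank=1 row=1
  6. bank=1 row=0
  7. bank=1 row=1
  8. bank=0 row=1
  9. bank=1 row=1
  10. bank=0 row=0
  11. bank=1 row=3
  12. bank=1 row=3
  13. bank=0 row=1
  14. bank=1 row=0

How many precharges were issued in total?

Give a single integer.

Acc 1: bank0 row0 -> MISS (open row0); precharges=0
Acc 2: bank0 row3 -> MISS (open row3); precharges=1
Acc 3: bank0 row3 -> HIT
Acc 4: bank1 row2 -> MISS (open row2); precharges=1
Acc 5: bank1 row1 -> MISS (open row1); precharges=2
Acc 6: bank1 row0 -> MISS (open row0); precharges=3
Acc 7: bank1 row1 -> MISS (open row1); precharges=4
Acc 8: bank0 row1 -> MISS (open row1); precharges=5
Acc 9: bank1 row1 -> HIT
Acc 10: bank0 row0 -> MISS (open row0); precharges=6
Acc 11: bank1 row3 -> MISS (open row3); precharges=7
Acc 12: bank1 row3 -> HIT
Acc 13: bank0 row1 -> MISS (open row1); precharges=8
Acc 14: bank1 row0 -> MISS (open row0); precharges=9

Answer: 9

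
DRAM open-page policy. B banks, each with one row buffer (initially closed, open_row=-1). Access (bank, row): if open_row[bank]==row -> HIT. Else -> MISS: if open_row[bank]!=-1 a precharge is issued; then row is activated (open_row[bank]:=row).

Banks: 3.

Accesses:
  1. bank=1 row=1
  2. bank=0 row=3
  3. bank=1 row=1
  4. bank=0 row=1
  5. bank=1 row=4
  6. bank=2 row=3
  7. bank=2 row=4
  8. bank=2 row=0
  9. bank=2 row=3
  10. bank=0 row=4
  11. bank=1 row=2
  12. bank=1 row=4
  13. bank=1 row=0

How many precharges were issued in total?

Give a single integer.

Answer: 9

Derivation:
Acc 1: bank1 row1 -> MISS (open row1); precharges=0
Acc 2: bank0 row3 -> MISS (open row3); precharges=0
Acc 3: bank1 row1 -> HIT
Acc 4: bank0 row1 -> MISS (open row1); precharges=1
Acc 5: bank1 row4 -> MISS (open row4); precharges=2
Acc 6: bank2 row3 -> MISS (open row3); precharges=2
Acc 7: bank2 row4 -> MISS (open row4); precharges=3
Acc 8: bank2 row0 -> MISS (open row0); precharges=4
Acc 9: bank2 row3 -> MISS (open row3); precharges=5
Acc 10: bank0 row4 -> MISS (open row4); precharges=6
Acc 11: bank1 row2 -> MISS (open row2); precharges=7
Acc 12: bank1 row4 -> MISS (open row4); precharges=8
Acc 13: bank1 row0 -> MISS (open row0); precharges=9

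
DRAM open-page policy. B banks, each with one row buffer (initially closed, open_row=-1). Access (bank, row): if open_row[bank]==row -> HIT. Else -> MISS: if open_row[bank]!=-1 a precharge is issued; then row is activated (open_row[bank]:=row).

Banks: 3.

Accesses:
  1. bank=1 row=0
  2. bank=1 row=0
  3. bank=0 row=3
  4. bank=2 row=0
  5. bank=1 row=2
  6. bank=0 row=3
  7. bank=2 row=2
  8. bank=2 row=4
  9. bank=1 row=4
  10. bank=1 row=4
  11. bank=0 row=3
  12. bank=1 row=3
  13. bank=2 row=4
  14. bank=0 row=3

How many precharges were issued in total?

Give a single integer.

Answer: 5

Derivation:
Acc 1: bank1 row0 -> MISS (open row0); precharges=0
Acc 2: bank1 row0 -> HIT
Acc 3: bank0 row3 -> MISS (open row3); precharges=0
Acc 4: bank2 row0 -> MISS (open row0); precharges=0
Acc 5: bank1 row2 -> MISS (open row2); precharges=1
Acc 6: bank0 row3 -> HIT
Acc 7: bank2 row2 -> MISS (open row2); precharges=2
Acc 8: bank2 row4 -> MISS (open row4); precharges=3
Acc 9: bank1 row4 -> MISS (open row4); precharges=4
Acc 10: bank1 row4 -> HIT
Acc 11: bank0 row3 -> HIT
Acc 12: bank1 row3 -> MISS (open row3); precharges=5
Acc 13: bank2 row4 -> HIT
Acc 14: bank0 row3 -> HIT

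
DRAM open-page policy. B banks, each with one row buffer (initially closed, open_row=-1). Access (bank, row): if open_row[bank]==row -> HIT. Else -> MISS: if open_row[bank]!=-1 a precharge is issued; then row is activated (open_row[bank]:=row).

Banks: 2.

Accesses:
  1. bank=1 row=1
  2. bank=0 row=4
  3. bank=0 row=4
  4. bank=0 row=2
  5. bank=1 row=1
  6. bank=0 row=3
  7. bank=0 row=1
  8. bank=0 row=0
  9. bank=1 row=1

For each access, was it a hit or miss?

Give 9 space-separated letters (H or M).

Answer: M M H M H M M M H

Derivation:
Acc 1: bank1 row1 -> MISS (open row1); precharges=0
Acc 2: bank0 row4 -> MISS (open row4); precharges=0
Acc 3: bank0 row4 -> HIT
Acc 4: bank0 row2 -> MISS (open row2); precharges=1
Acc 5: bank1 row1 -> HIT
Acc 6: bank0 row3 -> MISS (open row3); precharges=2
Acc 7: bank0 row1 -> MISS (open row1); precharges=3
Acc 8: bank0 row0 -> MISS (open row0); precharges=4
Acc 9: bank1 row1 -> HIT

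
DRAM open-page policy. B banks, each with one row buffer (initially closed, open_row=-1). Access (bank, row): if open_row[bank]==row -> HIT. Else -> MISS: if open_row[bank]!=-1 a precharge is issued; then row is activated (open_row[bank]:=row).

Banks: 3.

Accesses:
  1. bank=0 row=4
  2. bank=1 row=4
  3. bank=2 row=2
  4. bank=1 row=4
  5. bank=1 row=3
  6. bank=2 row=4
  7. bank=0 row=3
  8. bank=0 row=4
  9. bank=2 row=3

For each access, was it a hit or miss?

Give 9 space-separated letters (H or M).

Acc 1: bank0 row4 -> MISS (open row4); precharges=0
Acc 2: bank1 row4 -> MISS (open row4); precharges=0
Acc 3: bank2 row2 -> MISS (open row2); precharges=0
Acc 4: bank1 row4 -> HIT
Acc 5: bank1 row3 -> MISS (open row3); precharges=1
Acc 6: bank2 row4 -> MISS (open row4); precharges=2
Acc 7: bank0 row3 -> MISS (open row3); precharges=3
Acc 8: bank0 row4 -> MISS (open row4); precharges=4
Acc 9: bank2 row3 -> MISS (open row3); precharges=5

Answer: M M M H M M M M M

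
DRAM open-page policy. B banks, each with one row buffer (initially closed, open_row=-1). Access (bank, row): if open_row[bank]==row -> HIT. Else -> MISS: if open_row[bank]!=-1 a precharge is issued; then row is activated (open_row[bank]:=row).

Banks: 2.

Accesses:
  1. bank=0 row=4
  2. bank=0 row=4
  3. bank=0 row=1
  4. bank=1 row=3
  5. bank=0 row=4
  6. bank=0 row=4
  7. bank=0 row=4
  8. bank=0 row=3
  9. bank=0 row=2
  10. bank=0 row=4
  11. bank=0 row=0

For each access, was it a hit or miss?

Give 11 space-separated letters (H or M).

Answer: M H M M M H H M M M M

Derivation:
Acc 1: bank0 row4 -> MISS (open row4); precharges=0
Acc 2: bank0 row4 -> HIT
Acc 3: bank0 row1 -> MISS (open row1); precharges=1
Acc 4: bank1 row3 -> MISS (open row3); precharges=1
Acc 5: bank0 row4 -> MISS (open row4); precharges=2
Acc 6: bank0 row4 -> HIT
Acc 7: bank0 row4 -> HIT
Acc 8: bank0 row3 -> MISS (open row3); precharges=3
Acc 9: bank0 row2 -> MISS (open row2); precharges=4
Acc 10: bank0 row4 -> MISS (open row4); precharges=5
Acc 11: bank0 row0 -> MISS (open row0); precharges=6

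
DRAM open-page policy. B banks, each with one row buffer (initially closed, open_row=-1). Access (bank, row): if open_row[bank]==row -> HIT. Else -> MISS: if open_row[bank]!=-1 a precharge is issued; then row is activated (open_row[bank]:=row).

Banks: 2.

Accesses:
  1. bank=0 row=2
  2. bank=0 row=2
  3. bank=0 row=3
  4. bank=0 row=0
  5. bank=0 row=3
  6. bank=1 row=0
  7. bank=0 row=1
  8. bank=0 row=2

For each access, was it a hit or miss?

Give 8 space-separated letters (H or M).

Answer: M H M M M M M M

Derivation:
Acc 1: bank0 row2 -> MISS (open row2); precharges=0
Acc 2: bank0 row2 -> HIT
Acc 3: bank0 row3 -> MISS (open row3); precharges=1
Acc 4: bank0 row0 -> MISS (open row0); precharges=2
Acc 5: bank0 row3 -> MISS (open row3); precharges=3
Acc 6: bank1 row0 -> MISS (open row0); precharges=3
Acc 7: bank0 row1 -> MISS (open row1); precharges=4
Acc 8: bank0 row2 -> MISS (open row2); precharges=5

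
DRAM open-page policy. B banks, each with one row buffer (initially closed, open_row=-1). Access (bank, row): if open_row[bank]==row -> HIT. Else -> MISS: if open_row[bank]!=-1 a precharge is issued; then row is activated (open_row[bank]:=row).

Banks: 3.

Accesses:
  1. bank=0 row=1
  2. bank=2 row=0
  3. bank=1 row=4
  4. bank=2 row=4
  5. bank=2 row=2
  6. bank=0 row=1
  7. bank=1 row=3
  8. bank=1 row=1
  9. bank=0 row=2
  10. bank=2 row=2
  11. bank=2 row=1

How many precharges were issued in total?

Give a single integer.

Acc 1: bank0 row1 -> MISS (open row1); precharges=0
Acc 2: bank2 row0 -> MISS (open row0); precharges=0
Acc 3: bank1 row4 -> MISS (open row4); precharges=0
Acc 4: bank2 row4 -> MISS (open row4); precharges=1
Acc 5: bank2 row2 -> MISS (open row2); precharges=2
Acc 6: bank0 row1 -> HIT
Acc 7: bank1 row3 -> MISS (open row3); precharges=3
Acc 8: bank1 row1 -> MISS (open row1); precharges=4
Acc 9: bank0 row2 -> MISS (open row2); precharges=5
Acc 10: bank2 row2 -> HIT
Acc 11: bank2 row1 -> MISS (open row1); precharges=6

Answer: 6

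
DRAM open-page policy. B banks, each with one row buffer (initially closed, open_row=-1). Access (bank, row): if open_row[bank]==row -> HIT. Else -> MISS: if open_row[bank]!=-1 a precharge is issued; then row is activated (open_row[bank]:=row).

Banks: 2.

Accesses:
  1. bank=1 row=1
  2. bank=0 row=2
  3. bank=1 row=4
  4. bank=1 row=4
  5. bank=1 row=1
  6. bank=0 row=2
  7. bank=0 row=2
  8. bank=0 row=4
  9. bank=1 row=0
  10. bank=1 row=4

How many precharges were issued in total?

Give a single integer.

Acc 1: bank1 row1 -> MISS (open row1); precharges=0
Acc 2: bank0 row2 -> MISS (open row2); precharges=0
Acc 3: bank1 row4 -> MISS (open row4); precharges=1
Acc 4: bank1 row4 -> HIT
Acc 5: bank1 row1 -> MISS (open row1); precharges=2
Acc 6: bank0 row2 -> HIT
Acc 7: bank0 row2 -> HIT
Acc 8: bank0 row4 -> MISS (open row4); precharges=3
Acc 9: bank1 row0 -> MISS (open row0); precharges=4
Acc 10: bank1 row4 -> MISS (open row4); precharges=5

Answer: 5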